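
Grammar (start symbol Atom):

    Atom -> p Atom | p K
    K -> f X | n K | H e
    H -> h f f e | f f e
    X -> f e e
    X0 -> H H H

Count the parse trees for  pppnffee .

Parse trees for pppnffee:
  [Atom p [Atom p [Atom p [K n [K f [X f e e]]]]]]
  [Atom p [Atom p [Atom p [K n [K [H f f e] e]]]]]

2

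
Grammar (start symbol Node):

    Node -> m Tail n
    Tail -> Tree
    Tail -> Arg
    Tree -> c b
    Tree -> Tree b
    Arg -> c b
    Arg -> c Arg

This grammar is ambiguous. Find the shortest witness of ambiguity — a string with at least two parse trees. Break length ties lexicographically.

m c b n

length 4: m c b n has 2 parse trees

Two derivations of m c b n:
  Node ⇒ m Tail n ⇒ m Tree n ⇒ m c b n
  Node ⇒ m Tail n ⇒ m Arg n ⇒ m c b n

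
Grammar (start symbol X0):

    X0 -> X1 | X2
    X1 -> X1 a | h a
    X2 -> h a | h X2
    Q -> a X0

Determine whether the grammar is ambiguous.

Ambiguous

Witness: h a

Derivation 1: X0 ⇒ X1 ⇒ h a
Derivation 2: X0 ⇒ X2 ⇒ h a

Two distinct leftmost derivations for the same string.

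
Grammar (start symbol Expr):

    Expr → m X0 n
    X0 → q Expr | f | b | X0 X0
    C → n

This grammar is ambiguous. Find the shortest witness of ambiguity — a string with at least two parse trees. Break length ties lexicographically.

length 3: no string has ≥2 trees
length 4: no string has ≥2 trees
length 5: m b b b n has 2 parse trees

Two derivations of m b b b n:
  Expr ⇒ m X0 n ⇒ m X0 X0 n ⇒ m b X0 n ⇒ m b X0 X0 n ⇒ m b b X0 n ⇒ m b b b n
  Expr ⇒ m X0 n ⇒ m X0 X0 n ⇒ m X0 X0 X0 n ⇒ m b X0 X0 n ⇒ m b b X0 n ⇒ m b b b n

m b b b n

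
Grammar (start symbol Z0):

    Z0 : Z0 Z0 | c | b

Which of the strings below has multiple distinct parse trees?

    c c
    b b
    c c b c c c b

c c: 1 tree
b b: 1 tree
c c b c c c b: 132 trees

c c b c c c b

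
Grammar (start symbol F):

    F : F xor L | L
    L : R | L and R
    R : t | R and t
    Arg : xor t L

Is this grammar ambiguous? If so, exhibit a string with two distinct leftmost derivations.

Witness: t and t

Derivation 1: F ⇒ L ⇒ R ⇒ R and t ⇒ t and t
Derivation 2: F ⇒ L ⇒ L and R ⇒ R and R ⇒ t and R ⇒ t and t

Two distinct leftmost derivations for the same string.

Ambiguous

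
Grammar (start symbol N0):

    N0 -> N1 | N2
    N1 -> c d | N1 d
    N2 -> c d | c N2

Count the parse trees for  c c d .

Parse trees for c c d:
  [N0 [N2 c [N2 c d]]]

1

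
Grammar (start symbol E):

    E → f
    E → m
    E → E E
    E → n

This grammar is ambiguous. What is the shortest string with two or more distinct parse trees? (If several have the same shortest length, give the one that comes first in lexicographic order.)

f f f

length 1: no string has ≥2 trees
length 2: no string has ≥2 trees
length 3: f f f has 2 parse trees

Two derivations of f f f:
  E ⇒ E E ⇒ f E ⇒ f E E ⇒ f f E ⇒ f f f
  E ⇒ E E ⇒ E E E ⇒ f E E ⇒ f f E ⇒ f f f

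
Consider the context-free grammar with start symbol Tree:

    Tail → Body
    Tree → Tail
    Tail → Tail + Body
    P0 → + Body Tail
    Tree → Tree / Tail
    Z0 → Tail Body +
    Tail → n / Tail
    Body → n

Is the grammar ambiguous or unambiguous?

Ambiguous

Witness: n / n

Derivation 1: Tree ⇒ Tail ⇒ n / Tail ⇒ n / Body ⇒ n / n
Derivation 2: Tree ⇒ Tree / Tail ⇒ Tail / Tail ⇒ Body / Tail ⇒ n / Tail ⇒ n / Body ⇒ n / n

Two distinct leftmost derivations for the same string.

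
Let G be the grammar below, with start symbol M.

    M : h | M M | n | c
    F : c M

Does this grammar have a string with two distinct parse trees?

Witness: c c c

Derivation 1: M ⇒ M M ⇒ M M M ⇒ c M M ⇒ c c M ⇒ c c c
Derivation 2: M ⇒ M M ⇒ c M ⇒ c M M ⇒ c c M ⇒ c c c

Two distinct leftmost derivations for the same string.

Ambiguous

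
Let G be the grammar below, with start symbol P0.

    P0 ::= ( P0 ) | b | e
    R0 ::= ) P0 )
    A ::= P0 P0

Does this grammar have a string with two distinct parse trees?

Unambiguous

Only P0 is reachable from P0; ignoring the rest: Each string is a nest of matched brackets around a single atom. An opening bracket forces the recursive rule; an atom forces the base rule.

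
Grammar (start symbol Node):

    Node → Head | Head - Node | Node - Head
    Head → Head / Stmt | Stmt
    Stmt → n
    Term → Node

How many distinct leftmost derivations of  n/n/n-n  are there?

Parse trees for n/n/n-n:
  [Node [Head [Head [Head [Stmt n]] / [Stmt n]] / [Stmt n]] - [Node [Head [Stmt n]]]]
  [Node [Node [Head [Head [Head [Stmt n]] / [Stmt n]] / [Stmt n]]] - [Head [Stmt n]]]

2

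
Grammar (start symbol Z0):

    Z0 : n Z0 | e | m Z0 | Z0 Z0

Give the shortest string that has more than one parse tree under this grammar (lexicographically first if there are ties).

length 1: no string has ≥2 trees
length 2: no string has ≥2 trees
length 3: e e e has 2 parse trees

Two derivations of e e e:
  Z0 ⇒ Z0 Z0 ⇒ e Z0 ⇒ e Z0 Z0 ⇒ e e Z0 ⇒ e e e
  Z0 ⇒ Z0 Z0 ⇒ Z0 Z0 Z0 ⇒ e Z0 Z0 ⇒ e e Z0 ⇒ e e e

e e e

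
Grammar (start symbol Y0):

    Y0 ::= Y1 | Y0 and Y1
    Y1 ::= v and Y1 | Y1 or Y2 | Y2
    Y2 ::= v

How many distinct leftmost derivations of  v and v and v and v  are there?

Parse trees for v and v and v and v:
  [Y0 [Y1 v and [Y1 v and [Y1 v and [Y1 [Y2 v]]]]]]
  [Y0 [Y0 [Y1 [Y2 v]]] and [Y1 v and [Y1 v and [Y1 [Y2 v]]]]]
  [Y0 [Y0 [Y1 v and [Y1 [Y2 v]]]] and [Y1 v and [Y1 [Y2 v]]]]
  [Y0 [Y0 [Y0 [Y1 [Y2 v]]] and [Y1 [Y2 v]]] and [Y1 v and [Y1 [Y2 v]]]]
  [Y0 [Y0 [Y1 v and [Y1 v and [Y1 [Y2 v]]]]] and [Y1 [Y2 v]]]
  [Y0 [Y0 [Y0 [Y1 [Y2 v]]] and [Y1 v and [Y1 [Y2 v]]]] and [Y1 [Y2 v]]]
  [Y0 [Y0 [Y0 [Y1 v and [Y1 [Y2 v]]]] and [Y1 [Y2 v]]] and [Y1 [Y2 v]]]
  [Y0 [Y0 [Y0 [Y0 [Y1 [Y2 v]]] and [Y1 [Y2 v]]] and [Y1 [Y2 v]]] and [Y1 [Y2 v]]]

8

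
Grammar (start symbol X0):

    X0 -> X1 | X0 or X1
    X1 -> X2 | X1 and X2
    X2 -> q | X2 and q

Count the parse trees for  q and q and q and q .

Parse trees for q and q and q and q:
  [X0 [X1 [X2 [X2 [X2 [X2 q] and q] and q] and q]]]
  [X0 [X1 [X1 [X2 q]] and [X2 [X2 [X2 q] and q] and q]]]
  [X0 [X1 [X1 [X2 [X2 q] and q]] and [X2 [X2 q] and q]]]
  [X0 [X1 [X1 [X1 [X2 q]] and [X2 q]] and [X2 [X2 q] and q]]]
  [X0 [X1 [X1 [X2 [X2 [X2 q] and q] and q]] and [X2 q]]]
  [X0 [X1 [X1 [X1 [X2 q]] and [X2 [X2 q] and q]] and [X2 q]]]
  [X0 [X1 [X1 [X1 [X2 [X2 q] and q]] and [X2 q]] and [X2 q]]]
  [X0 [X1 [X1 [X1 [X1 [X2 q]] and [X2 q]] and [X2 q]] and [X2 q]]]

8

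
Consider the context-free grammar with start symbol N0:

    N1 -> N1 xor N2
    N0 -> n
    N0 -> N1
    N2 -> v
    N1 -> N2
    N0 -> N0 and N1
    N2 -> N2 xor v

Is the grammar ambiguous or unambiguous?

Witness: v xor v

Derivation 1: N0 ⇒ N1 ⇒ N1 xor N2 ⇒ N2 xor N2 ⇒ v xor N2 ⇒ v xor v
Derivation 2: N0 ⇒ N1 ⇒ N2 ⇒ N2 xor v ⇒ v xor v

Two distinct leftmost derivations for the same string.

Ambiguous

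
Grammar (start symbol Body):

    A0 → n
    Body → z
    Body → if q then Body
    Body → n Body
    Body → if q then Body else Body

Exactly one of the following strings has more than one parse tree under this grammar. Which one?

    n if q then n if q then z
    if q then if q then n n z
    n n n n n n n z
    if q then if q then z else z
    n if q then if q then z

n if q then n if q then z: 1 tree
if q then if q then n n z: 1 tree
n n n n n n n z: 1 tree
if q then if q then z else z: 2 trees
n if q then if q then z: 1 tree

if q then if q then z else z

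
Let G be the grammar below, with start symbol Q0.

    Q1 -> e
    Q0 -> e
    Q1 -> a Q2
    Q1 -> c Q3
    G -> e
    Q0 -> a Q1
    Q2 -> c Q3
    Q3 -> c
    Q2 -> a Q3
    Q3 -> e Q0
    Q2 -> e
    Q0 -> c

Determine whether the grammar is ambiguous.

Only Q0, Q1, Q2, Q3 are reachable from Q0; ignoring the rest: Each reachable nonterminal has at most one production per leading terminal, and all productions are right-linear; the derivation is determined token-by-token.

Unambiguous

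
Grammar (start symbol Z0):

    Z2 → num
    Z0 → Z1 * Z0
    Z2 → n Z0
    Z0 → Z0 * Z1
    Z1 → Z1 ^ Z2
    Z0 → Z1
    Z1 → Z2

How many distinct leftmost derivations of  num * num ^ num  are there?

2

Parse trees for num * num ^ num:
  [Z0 [Z1 [Z2 num]] * [Z0 [Z1 [Z1 [Z2 num]] ^ [Z2 num]]]]
  [Z0 [Z0 [Z1 [Z2 num]]] * [Z1 [Z1 [Z2 num]] ^ [Z2 num]]]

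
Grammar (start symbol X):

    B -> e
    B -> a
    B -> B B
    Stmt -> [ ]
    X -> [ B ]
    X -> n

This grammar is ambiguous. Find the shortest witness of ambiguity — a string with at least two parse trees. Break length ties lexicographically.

[ a a a ]

length 1: no string has ≥2 trees
length 3: no string has ≥2 trees
length 4: no string has ≥2 trees
length 5: [ a a a ] has 2 parse trees

Two derivations of [ a a a ]:
  X ⇒ [ B ] ⇒ [ B B ] ⇒ [ a B ] ⇒ [ a B B ] ⇒ [ a a B ] ⇒ [ a a a ]
  X ⇒ [ B ] ⇒ [ B B ] ⇒ [ B B B ] ⇒ [ a B B ] ⇒ [ a a B ] ⇒ [ a a a ]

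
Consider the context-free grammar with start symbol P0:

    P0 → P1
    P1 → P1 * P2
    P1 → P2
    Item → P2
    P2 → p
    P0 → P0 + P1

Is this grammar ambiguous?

Unambiguous

(Item is unreachable from P0, so its rules don't affect L(P0).) The grammar is stratified — P0 handles '+' (left-recursive), P1 handles '*', P2 atoms. Each operator has a fixed associativity and precedence level, so every string has one parse.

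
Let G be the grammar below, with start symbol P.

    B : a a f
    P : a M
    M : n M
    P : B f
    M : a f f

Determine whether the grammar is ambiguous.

Ambiguous

Witness: a a f f

Derivation 1: P ⇒ a M ⇒ a a f f
Derivation 2: P ⇒ B f ⇒ a a f f

Two distinct leftmost derivations for the same string.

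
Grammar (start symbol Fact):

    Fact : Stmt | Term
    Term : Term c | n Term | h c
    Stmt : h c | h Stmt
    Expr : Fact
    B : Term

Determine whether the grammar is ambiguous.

Ambiguous

Witness: h c

Derivation 1: Fact ⇒ Stmt ⇒ h c
Derivation 2: Fact ⇒ Term ⇒ h c

Two distinct leftmost derivations for the same string.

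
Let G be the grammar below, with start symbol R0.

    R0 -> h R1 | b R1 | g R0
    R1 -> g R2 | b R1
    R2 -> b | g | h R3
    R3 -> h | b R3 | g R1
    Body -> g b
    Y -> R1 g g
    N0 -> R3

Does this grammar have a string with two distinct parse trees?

Only R0, R1, R2, R3 are reachable from R0; ignoring the rest: Restricted to the reachable nonterminals, every rule has the form A → t or A → t B, and no two rules for the same A share a first terminal. The grammar encodes a DFA — one run per string.

Unambiguous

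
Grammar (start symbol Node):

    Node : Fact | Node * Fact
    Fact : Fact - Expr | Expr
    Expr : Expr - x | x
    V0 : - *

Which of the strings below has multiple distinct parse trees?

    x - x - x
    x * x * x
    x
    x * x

x - x - x

x - x - x: 4 trees
x * x * x: 1 tree
x: 1 tree
x * x: 1 tree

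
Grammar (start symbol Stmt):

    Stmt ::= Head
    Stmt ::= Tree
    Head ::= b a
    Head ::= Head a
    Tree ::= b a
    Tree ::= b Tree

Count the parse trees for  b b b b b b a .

1

Parse trees for b b b b b b a:
  [Stmt [Tree b [Tree b [Tree b [Tree b [Tree b [Tree b a]]]]]]]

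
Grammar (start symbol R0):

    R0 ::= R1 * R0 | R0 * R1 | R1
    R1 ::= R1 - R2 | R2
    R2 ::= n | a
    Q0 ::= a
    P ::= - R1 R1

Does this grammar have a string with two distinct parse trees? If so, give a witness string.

Witness: a * a

Derivation 1: R0 ⇒ R1 * R0 ⇒ R2 * R0 ⇒ a * R0 ⇒ a * R1 ⇒ a * R2 ⇒ a * a
Derivation 2: R0 ⇒ R0 * R1 ⇒ R1 * R1 ⇒ R2 * R1 ⇒ a * R1 ⇒ a * R2 ⇒ a * a

Two distinct leftmost derivations for the same string.

Ambiguous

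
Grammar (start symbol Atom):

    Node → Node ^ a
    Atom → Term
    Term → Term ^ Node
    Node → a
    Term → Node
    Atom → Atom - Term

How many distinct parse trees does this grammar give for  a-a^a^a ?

Parse trees for a-a^a^a:
  [Atom [Atom [Term [Node a]]] - [Term [Term [Node a]] ^ [Node [Node a] ^ a]]]
  [Atom [Atom [Term [Node a]]] - [Term [Term [Term [Node a]] ^ [Node a]] ^ [Node a]]]
  [Atom [Atom [Term [Node a]]] - [Term [Term [Node [Node a] ^ a]] ^ [Node a]]]
  [Atom [Atom [Term [Node a]]] - [Term [Node [Node [Node a] ^ a] ^ a]]]

4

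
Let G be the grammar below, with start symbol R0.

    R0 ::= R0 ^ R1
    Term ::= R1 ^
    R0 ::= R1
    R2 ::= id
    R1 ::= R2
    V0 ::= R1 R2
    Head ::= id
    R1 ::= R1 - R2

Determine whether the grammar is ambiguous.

Unambiguous

Only R0, R1, R2 are reachable from R0; ignoring the rest: R0 → R0 ^ R1 | R1  ;  R1 → R1 - R2 | R2  — a left-associative chain with R2 at the bottom. Each string factors uniquely by precedence.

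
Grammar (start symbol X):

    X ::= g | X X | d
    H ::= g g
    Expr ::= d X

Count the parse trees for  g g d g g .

Parse trees for g g d g g (showing first 6 of 14):
  [X [X g] [X [X g] [X [X d] [X [X g] [X g]]]]]
  [X [X g] [X [X g] [X [X [X d] [X g]] [X g]]]]
  [X [X g] [X [X [X g] [X d]] [X [X g] [X g]]]]
  [X [X g] [X [X [X g] [X [X d] [X g]]] [X g]]]
  [X [X g] [X [X [X [X g] [X d]] [X g]] [X g]]]
  [X [X [X g] [X g]] [X [X d] [X [X g] [X g]]]]

14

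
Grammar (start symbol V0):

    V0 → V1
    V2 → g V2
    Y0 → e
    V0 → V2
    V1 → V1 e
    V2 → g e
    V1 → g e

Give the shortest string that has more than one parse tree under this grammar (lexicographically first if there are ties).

g e

length 2: g e has 2 parse trees

Two derivations of g e:
  V0 ⇒ V1 ⇒ g e
  V0 ⇒ V2 ⇒ g e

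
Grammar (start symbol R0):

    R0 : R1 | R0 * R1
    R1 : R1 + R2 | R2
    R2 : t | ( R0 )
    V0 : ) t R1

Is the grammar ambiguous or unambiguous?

(V0 is unreachable from R0, so its rules don't affect L(R0).) This is a standard precedence ladder (R0 over R1 over R2), with each level left-recursive on its own operator ('*' at R0, '+' at R1). That structure is LR(1), hence unambiguous.

Unambiguous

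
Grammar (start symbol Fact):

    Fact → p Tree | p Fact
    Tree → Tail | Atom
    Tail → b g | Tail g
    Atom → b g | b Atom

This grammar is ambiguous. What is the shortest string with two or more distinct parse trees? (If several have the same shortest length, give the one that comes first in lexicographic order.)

length 3: p b g has 2 parse trees

Two derivations of p b g:
  Fact ⇒ p Tree ⇒ p Tail ⇒ p b g
  Fact ⇒ p Tree ⇒ p Atom ⇒ p b g

p b g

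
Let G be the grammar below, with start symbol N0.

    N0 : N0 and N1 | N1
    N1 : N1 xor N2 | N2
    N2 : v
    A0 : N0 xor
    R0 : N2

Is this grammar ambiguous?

(A0, R0 are unreachable from N0, so their rules don't affect L(N0).) N0 → N0 and N1 | N1  ;  N1 → N1 xor N2 | N2  — a left-associative chain with N2 at the bottom. Each string factors uniquely by precedence.

Unambiguous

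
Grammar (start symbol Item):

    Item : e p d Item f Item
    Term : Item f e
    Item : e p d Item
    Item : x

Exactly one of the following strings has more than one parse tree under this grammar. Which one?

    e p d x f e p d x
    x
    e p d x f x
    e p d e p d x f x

e p d e p d x f x

e p d x f e p d x: 1 tree
x: 1 tree
e p d x f x: 1 tree
e p d e p d x f x: 2 trees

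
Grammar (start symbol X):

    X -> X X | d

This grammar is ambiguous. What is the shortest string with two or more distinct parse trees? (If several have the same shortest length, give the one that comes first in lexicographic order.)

length 1: no string has ≥2 trees
length 2: no string has ≥2 trees
length 3: d d d has 2 parse trees

Two derivations of d d d:
  X ⇒ X X ⇒ X X X ⇒ d X X ⇒ d d X ⇒ d d d
  X ⇒ X X ⇒ d X ⇒ d X X ⇒ d d X ⇒ d d d

d d d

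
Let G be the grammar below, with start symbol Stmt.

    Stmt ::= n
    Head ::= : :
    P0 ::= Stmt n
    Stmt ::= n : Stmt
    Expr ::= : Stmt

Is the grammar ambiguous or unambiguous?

(P0, Expr, Head are unreachable from Stmt, so their rules don't affect L(Stmt).) The reachable grammar is A → atom sep A | atom. Each atom is followed by either the separator (recurse) or end-of-string (stop) — no choice point.

Unambiguous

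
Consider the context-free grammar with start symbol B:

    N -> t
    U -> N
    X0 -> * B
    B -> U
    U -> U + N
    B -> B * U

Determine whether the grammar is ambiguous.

Only B, U, N are reachable from B; ignoring the rest: B → B * U | U  ;  U → U + N | N  — a left-associative chain with N at the bottom. Each string factors uniquely by precedence.

Unambiguous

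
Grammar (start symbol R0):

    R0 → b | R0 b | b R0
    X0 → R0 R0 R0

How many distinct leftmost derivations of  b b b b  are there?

Parse trees for b b b b:
  [R0 [R0 [R0 [R0 b] b] b] b]
  [R0 [R0 [R0 b [R0 b]] b] b]
  [R0 [R0 b [R0 [R0 b] b]] b]
  [R0 [R0 b [R0 b [R0 b]]] b]
  [R0 b [R0 [R0 [R0 b] b] b]]
  [R0 b [R0 [R0 b [R0 b]] b]]
  [R0 b [R0 b [R0 [R0 b] b]]]
  [R0 b [R0 b [R0 b [R0 b]]]]

8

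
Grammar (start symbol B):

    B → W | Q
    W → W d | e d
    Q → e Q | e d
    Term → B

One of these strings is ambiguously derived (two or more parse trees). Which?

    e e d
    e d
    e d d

e d

e e d: 1 tree
e d: 2 trees
e d d: 1 tree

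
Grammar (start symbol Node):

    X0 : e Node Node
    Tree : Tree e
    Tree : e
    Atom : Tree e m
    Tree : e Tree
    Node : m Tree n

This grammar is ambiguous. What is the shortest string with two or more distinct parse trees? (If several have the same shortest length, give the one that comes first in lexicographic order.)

m e e n

length 3: no string has ≥2 trees
length 4: m e e n has 2 parse trees

Two derivations of m e e n:
  Node ⇒ m Tree n ⇒ m Tree e n ⇒ m e e n
  Node ⇒ m Tree n ⇒ m e Tree n ⇒ m e e n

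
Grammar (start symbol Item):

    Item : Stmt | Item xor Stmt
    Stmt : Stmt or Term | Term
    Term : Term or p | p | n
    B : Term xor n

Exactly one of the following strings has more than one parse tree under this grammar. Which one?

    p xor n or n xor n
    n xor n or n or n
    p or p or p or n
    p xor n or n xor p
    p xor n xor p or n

p xor n or n xor n: 1 tree
n xor n or n or n: 1 tree
p or p or p or n: 4 trees
p xor n or n xor p: 1 tree
p xor n xor p or n: 1 tree

p or p or p or n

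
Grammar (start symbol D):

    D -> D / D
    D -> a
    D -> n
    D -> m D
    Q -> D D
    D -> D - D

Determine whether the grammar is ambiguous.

Ambiguous

Witness: m a - a

Derivation 1: D ⇒ m D ⇒ m D - D ⇒ m a - D ⇒ m a - a
Derivation 2: D ⇒ D - D ⇒ m D - D ⇒ m a - D ⇒ m a - a

Two distinct leftmost derivations for the same string.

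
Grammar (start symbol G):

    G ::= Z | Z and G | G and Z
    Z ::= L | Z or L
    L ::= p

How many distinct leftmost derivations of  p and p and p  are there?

Parse trees for p and p and p:
  [G [Z [L p]] and [G [Z [L p]] and [G [Z [L p]]]]]
  [G [Z [L p]] and [G [G [Z [L p]]] and [Z [L p]]]]
  [G [G [Z [L p]] and [G [Z [L p]]]] and [Z [L p]]]
  [G [G [G [Z [L p]]] and [Z [L p]]] and [Z [L p]]]

4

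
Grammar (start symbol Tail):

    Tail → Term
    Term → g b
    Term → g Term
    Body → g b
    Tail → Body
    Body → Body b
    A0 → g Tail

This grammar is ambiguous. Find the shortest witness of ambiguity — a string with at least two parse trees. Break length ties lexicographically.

length 2: g b has 2 parse trees

Two derivations of g b:
  Tail ⇒ Term ⇒ g b
  Tail ⇒ Body ⇒ g b

g b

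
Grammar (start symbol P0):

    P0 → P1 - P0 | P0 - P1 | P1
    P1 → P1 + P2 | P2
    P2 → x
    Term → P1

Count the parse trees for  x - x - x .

4

Parse trees for x - x - x:
  [P0 [P1 [P2 x]] - [P0 [P1 [P2 x]] - [P0 [P1 [P2 x]]]]]
  [P0 [P1 [P2 x]] - [P0 [P0 [P1 [P2 x]]] - [P1 [P2 x]]]]
  [P0 [P0 [P1 [P2 x]] - [P0 [P1 [P2 x]]]] - [P1 [P2 x]]]
  [P0 [P0 [P0 [P1 [P2 x]]] - [P1 [P2 x]]] - [P1 [P2 x]]]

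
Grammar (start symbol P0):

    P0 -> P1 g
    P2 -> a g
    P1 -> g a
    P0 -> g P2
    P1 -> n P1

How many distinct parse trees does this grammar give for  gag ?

Parse trees for gag:
  [P0 [P1 g a] g]
  [P0 g [P2 a g]]

2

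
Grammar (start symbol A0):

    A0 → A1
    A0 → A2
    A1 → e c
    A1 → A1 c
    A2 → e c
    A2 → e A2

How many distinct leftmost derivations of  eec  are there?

1

Parse trees for eec:
  [A0 [A2 e [A2 e c]]]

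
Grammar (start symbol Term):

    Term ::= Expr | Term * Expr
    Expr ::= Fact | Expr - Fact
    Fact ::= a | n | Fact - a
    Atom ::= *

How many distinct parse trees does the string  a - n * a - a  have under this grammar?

2

Parse trees for a - n * a - a:
  [Term [Term [Expr [Expr [Fact a]] - [Fact n]]] * [Expr [Fact [Fact a] - a]]]
  [Term [Term [Expr [Expr [Fact a]] - [Fact n]]] * [Expr [Expr [Fact a]] - [Fact a]]]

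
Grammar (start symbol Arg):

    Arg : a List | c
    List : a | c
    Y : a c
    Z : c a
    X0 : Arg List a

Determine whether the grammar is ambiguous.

(Y, Z, X0 are unreachable from Arg, so their rules don't affect L(Arg).) Restricted to the reachable nonterminals, every rule has the form A → t or A → t B, and no two rules for the same A share a first terminal. The grammar encodes a DFA — one run per string.

Unambiguous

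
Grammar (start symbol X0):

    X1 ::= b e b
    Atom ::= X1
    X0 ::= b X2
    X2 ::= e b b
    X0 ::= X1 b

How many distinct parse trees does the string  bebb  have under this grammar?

Parse trees for bebb:
  [X0 b [X2 e b b]]
  [X0 [X1 b e b] b]

2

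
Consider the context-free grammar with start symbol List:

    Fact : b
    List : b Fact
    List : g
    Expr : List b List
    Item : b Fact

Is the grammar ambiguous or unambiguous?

(Expr, Item are unreachable from List, so their rules don't affect L(List).) Restricted to the reachable nonterminals, every rule has the form A → t or A → t B, and no two rules for the same A share a first terminal. The grammar encodes a DFA — one run per string.

Unambiguous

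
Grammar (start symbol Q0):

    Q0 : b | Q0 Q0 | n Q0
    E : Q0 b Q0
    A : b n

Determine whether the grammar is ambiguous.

Witness: b b b

Derivation 1: Q0 ⇒ Q0 Q0 ⇒ b Q0 ⇒ b Q0 Q0 ⇒ b b Q0 ⇒ b b b
Derivation 2: Q0 ⇒ Q0 Q0 ⇒ Q0 Q0 Q0 ⇒ b Q0 Q0 ⇒ b b Q0 ⇒ b b b

Two distinct leftmost derivations for the same string.

Ambiguous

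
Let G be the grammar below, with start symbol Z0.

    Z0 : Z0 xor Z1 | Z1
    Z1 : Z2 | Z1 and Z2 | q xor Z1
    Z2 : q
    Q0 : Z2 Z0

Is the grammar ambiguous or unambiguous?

Ambiguous

Witness: q xor q

Derivation 1: Z0 ⇒ Z0 xor Z1 ⇒ Z1 xor Z1 ⇒ Z2 xor Z1 ⇒ q xor Z1 ⇒ q xor Z2 ⇒ q xor q
Derivation 2: Z0 ⇒ Z1 ⇒ q xor Z1 ⇒ q xor Z2 ⇒ q xor q

Two distinct leftmost derivations for the same string.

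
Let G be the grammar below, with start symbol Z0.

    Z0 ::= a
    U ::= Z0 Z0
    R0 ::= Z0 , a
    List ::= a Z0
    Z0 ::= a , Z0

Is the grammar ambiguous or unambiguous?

Only Z0 is reachable from Z0; ignoring the rest: The reachable grammar is A → atom sep A | atom. Each atom is followed by either the separator (recurse) or end-of-string (stop) — no choice point.

Unambiguous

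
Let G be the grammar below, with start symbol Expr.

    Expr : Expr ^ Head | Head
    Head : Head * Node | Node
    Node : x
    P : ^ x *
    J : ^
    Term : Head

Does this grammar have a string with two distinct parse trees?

(P, J, Term are unreachable from Expr, so their rules don't affect L(Expr).) The grammar is stratified — Expr handles '^' (left-recursive), Head handles '*', Node atoms. Each operator has a fixed associativity and precedence level, so every string has one parse.

Unambiguous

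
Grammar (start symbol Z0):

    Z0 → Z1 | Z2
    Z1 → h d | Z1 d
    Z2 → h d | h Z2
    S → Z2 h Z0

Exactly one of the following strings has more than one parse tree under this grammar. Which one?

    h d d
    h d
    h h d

h d

h d d: 1 tree
h d: 2 trees
h h d: 1 tree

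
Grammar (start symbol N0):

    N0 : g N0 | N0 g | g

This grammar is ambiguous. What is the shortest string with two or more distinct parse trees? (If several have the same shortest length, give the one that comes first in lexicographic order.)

g g

length 1: no string has ≥2 trees
length 2: g g has 2 parse trees

Two derivations of g g:
  N0 ⇒ g N0 ⇒ g g
  N0 ⇒ N0 g ⇒ g g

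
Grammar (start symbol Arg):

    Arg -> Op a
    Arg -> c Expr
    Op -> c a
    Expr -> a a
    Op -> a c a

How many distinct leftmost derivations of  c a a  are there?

2

Parse trees for c a a:
  [Arg [Op c a] a]
  [Arg c [Expr a a]]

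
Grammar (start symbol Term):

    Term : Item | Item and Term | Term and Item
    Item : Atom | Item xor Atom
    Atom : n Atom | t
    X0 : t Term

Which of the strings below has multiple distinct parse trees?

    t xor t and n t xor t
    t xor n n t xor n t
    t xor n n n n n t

t xor t and n t xor t: 2 trees
t xor n n t xor n t: 1 tree
t xor n n n n n t: 1 tree

t xor t and n t xor t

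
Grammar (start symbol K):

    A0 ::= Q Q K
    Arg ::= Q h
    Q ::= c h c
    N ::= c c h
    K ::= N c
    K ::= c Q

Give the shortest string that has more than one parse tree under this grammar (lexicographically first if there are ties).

length 4: c c h c has 2 parse trees

Two derivations of c c h c:
  K ⇒ N c ⇒ c c h c
  K ⇒ c Q ⇒ c c h c

c c h c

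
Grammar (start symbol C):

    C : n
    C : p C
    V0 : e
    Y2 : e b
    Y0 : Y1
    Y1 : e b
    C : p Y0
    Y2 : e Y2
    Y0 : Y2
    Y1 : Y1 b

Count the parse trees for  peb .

Parse trees for peb:
  [C p [Y0 [Y1 e b]]]
  [C p [Y0 [Y2 e b]]]

2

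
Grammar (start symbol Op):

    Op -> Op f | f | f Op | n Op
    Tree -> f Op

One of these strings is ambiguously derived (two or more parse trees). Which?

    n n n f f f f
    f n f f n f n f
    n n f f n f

n n n f f f f

n n n f f f f: 42 trees
f n f f n f n f: 1 tree
n n f f n f: 1 tree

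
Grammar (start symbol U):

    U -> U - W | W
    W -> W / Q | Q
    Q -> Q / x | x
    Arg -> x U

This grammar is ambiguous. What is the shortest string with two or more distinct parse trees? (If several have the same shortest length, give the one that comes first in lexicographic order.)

x / x

length 1: no string has ≥2 trees
length 3: x / x has 2 parse trees

Two derivations of x / x:
  U ⇒ W ⇒ W / Q ⇒ Q / Q ⇒ x / Q ⇒ x / x
  U ⇒ W ⇒ Q ⇒ Q / x ⇒ x / x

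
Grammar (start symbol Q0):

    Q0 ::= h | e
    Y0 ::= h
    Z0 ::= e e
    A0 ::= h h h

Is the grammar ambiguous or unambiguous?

Unambiguous

(Y0, Z0, A0 are unreachable from Q0, so their rules don't affect L(Q0).) Restricted to the reachable nonterminals, every rule has the form A → t or A → t B, and no two rules for the same A share a first terminal. The grammar encodes a DFA — one run per string.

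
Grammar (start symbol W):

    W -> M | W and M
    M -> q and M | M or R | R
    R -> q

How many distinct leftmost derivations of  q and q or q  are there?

Parse trees for q and q or q:
  [W [M q and [M [M [R q]] or [R q]]]]
  [W [M [M q and [M [R q]]] or [R q]]]
  [W [W [M [R q]]] and [M [M [R q]] or [R q]]]

3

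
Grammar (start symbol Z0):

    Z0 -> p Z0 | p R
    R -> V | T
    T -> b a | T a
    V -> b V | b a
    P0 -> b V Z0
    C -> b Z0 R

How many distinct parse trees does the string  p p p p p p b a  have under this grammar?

2

Parse trees for p p p p p p b a:
  [Z0 p [Z0 p [Z0 p [Z0 p [Z0 p [Z0 p [R [V b a]]]]]]]]
  [Z0 p [Z0 p [Z0 p [Z0 p [Z0 p [Z0 p [R [T b a]]]]]]]]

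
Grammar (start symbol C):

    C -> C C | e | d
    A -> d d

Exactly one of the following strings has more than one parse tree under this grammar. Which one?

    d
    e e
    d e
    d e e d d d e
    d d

d e e d d d e

d: 1 tree
e e: 1 tree
d e: 1 tree
d e e d d d e: 132 trees
d d: 1 tree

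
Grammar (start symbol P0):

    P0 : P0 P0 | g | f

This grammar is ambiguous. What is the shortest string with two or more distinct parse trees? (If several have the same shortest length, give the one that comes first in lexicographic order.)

length 1: no string has ≥2 trees
length 2: no string has ≥2 trees
length 3: f f f has 2 parse trees

Two derivations of f f f:
  P0 ⇒ P0 P0 ⇒ P0 P0 P0 ⇒ f P0 P0 ⇒ f f P0 ⇒ f f f
  P0 ⇒ P0 P0 ⇒ f P0 ⇒ f P0 P0 ⇒ f f P0 ⇒ f f f

f f f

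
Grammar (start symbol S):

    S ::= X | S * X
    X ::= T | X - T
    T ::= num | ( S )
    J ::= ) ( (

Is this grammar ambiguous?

Unambiguous

Only S, X, T are reachable from S; ignoring the rest: This is a standard precedence ladder (S over X over T), with each level left-recursive on its own operator ('*' at S, '-' at X). That structure is LR(1), hence unambiguous.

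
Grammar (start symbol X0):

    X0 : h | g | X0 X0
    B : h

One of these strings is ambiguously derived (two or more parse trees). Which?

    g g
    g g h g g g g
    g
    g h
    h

g g h g g g g

g g: 1 tree
g g h g g g g: 132 trees
g: 1 tree
g h: 1 tree
h: 1 tree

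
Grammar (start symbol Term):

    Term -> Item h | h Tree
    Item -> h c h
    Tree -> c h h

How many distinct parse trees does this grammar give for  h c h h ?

Parse trees for h c h h:
  [Term [Item h c h] h]
  [Term h [Tree c h h]]

2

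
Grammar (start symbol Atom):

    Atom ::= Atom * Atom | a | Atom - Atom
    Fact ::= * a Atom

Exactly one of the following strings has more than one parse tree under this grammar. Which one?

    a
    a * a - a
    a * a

a * a - a

a: 1 tree
a * a - a: 2 trees
a * a: 1 tree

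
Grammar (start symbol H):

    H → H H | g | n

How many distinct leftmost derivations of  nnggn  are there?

14

Parse trees for nnggn (showing first 6 of 14):
  [H [H n] [H [H n] [H [H g] [H [H g] [H n]]]]]
  [H [H n] [H [H n] [H [H [H g] [H g]] [H n]]]]
  [H [H n] [H [H [H n] [H g]] [H [H g] [H n]]]]
  [H [H n] [H [H [H n] [H [H g] [H g]]] [H n]]]
  [H [H n] [H [H [H [H n] [H g]] [H g]] [H n]]]
  [H [H [H n] [H n]] [H [H g] [H [H g] [H n]]]]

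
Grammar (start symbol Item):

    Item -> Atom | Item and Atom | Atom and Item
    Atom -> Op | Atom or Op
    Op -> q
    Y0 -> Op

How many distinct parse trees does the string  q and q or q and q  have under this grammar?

Parse trees for q and q or q and q:
  [Item [Item [Item [Atom [Op q]]] and [Atom [Atom [Op q]] or [Op q]]] and [Atom [Op q]]]
  [Item [Item [Atom [Op q]] and [Item [Atom [Atom [Op q]] or [Op q]]]] and [Atom [Op q]]]
  [Item [Atom [Op q]] and [Item [Item [Atom [Atom [Op q]] or [Op q]]] and [Atom [Op q]]]]
  [Item [Atom [Op q]] and [Item [Atom [Atom [Op q]] or [Op q]] and [Item [Atom [Op q]]]]]

4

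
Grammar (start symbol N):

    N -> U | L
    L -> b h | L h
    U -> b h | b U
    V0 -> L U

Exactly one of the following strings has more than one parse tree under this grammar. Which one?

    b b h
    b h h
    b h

b h

b b h: 1 tree
b h h: 1 tree
b h: 2 trees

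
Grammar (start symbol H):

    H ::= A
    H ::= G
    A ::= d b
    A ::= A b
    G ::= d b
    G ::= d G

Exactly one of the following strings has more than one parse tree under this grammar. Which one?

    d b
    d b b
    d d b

d b: 2 trees
d b b: 1 tree
d d b: 1 tree

d b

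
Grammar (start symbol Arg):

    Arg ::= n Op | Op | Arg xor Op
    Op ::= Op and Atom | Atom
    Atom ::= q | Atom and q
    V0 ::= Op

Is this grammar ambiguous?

Ambiguous

Witness: q and q

Derivation 1: Arg ⇒ Op ⇒ Op and Atom ⇒ Atom and Atom ⇒ q and Atom ⇒ q and q
Derivation 2: Arg ⇒ Op ⇒ Atom ⇒ Atom and q ⇒ q and q

Two distinct leftmost derivations for the same string.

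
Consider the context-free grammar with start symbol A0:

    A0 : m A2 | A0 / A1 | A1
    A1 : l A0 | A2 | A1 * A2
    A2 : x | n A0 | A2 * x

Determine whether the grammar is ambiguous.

Ambiguous

Witness: x * x

Derivation 1: A0 ⇒ A1 ⇒ A2 ⇒ A2 * x ⇒ x * x
Derivation 2: A0 ⇒ A1 ⇒ A1 * A2 ⇒ A2 * A2 ⇒ x * A2 ⇒ x * x

Two distinct leftmost derivations for the same string.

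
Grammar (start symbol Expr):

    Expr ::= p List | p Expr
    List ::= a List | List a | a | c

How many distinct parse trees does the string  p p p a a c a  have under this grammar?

Parse trees for p p p a a c a:
  [Expr p [Expr p [Expr p [List a [List a [List [List c] a]]]]]]
  [Expr p [Expr p [Expr p [List a [List [List a [List c]] a]]]]]
  [Expr p [Expr p [Expr p [List [List a [List a [List c]]] a]]]]

3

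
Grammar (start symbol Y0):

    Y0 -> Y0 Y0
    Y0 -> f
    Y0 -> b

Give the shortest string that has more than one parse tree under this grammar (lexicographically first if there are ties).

length 1: no string has ≥2 trees
length 2: no string has ≥2 trees
length 3: b b b has 2 parse trees

Two derivations of b b b:
  Y0 ⇒ Y0 Y0 ⇒ Y0 Y0 Y0 ⇒ b Y0 Y0 ⇒ b b Y0 ⇒ b b b
  Y0 ⇒ Y0 Y0 ⇒ b Y0 ⇒ b Y0 Y0 ⇒ b b Y0 ⇒ b b b

b b b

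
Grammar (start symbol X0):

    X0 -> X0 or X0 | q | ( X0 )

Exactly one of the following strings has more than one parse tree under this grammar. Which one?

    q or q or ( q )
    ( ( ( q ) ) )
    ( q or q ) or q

q or q or ( q )

q or q or ( q ): 2 trees
( ( ( q ) ) ): 1 tree
( q or q ) or q: 1 tree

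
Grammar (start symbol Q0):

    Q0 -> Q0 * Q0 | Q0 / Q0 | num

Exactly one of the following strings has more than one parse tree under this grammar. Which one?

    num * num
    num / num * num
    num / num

num * num: 1 tree
num / num * num: 2 trees
num / num: 1 tree

num / num * num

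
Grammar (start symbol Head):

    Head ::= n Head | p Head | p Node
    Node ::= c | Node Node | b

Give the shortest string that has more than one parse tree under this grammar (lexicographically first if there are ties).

length 2: no string has ≥2 trees
length 3: no string has ≥2 trees
length 4: p b b b has 2 parse trees

Two derivations of p b b b:
  Head ⇒ p Node ⇒ p Node Node ⇒ p Node Node Node ⇒ p b Node Node ⇒ p b b Node ⇒ p b b b
  Head ⇒ p Node ⇒ p Node Node ⇒ p b Node ⇒ p b Node Node ⇒ p b b Node ⇒ p b b b

p b b b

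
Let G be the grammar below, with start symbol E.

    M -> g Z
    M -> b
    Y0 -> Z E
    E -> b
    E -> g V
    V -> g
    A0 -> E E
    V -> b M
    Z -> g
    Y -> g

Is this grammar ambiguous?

Unambiguous

(Y, Y0, A0 are unreachable from E, so their rules don't affect L(E).) The reachable rules are right-linear with at most one rule per (nonterminal, next-terminal) pair. Each input token forces the next rule, so parsing is deterministic.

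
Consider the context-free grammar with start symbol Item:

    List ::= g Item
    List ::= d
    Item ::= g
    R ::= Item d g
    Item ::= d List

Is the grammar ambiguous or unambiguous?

(R is unreachable from Item, so its rules don't affect L(Item).) Restricted to the reachable nonterminals, every rule has the form A → t or A → t B, and no two rules for the same A share a first terminal. The grammar encodes a DFA — one run per string.

Unambiguous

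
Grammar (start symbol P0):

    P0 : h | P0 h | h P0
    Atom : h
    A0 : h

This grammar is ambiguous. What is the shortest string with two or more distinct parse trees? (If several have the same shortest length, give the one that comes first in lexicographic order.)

length 1: no string has ≥2 trees
length 2: h h has 2 parse trees

Two derivations of h h:
  P0 ⇒ P0 h ⇒ h h
  P0 ⇒ h P0 ⇒ h h

h h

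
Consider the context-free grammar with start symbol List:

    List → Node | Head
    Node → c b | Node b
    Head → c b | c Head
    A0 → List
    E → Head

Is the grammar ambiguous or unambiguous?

Witness: c b

Derivation 1: List ⇒ Node ⇒ c b
Derivation 2: List ⇒ Head ⇒ c b

Two distinct leftmost derivations for the same string.

Ambiguous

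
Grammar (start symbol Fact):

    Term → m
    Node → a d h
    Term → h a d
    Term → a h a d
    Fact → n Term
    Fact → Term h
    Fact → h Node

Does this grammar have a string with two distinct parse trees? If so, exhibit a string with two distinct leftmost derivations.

Ambiguous

Witness: h a d h

Derivation 1: Fact ⇒ Term h ⇒ h a d h
Derivation 2: Fact ⇒ h Node ⇒ h a d h

Two distinct leftmost derivations for the same string.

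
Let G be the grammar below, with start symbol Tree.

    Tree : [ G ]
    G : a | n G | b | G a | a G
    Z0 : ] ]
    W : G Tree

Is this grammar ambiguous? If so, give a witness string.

Witness: [ a a ]

Derivation 1: Tree ⇒ [ G ] ⇒ [ G a ] ⇒ [ a a ]
Derivation 2: Tree ⇒ [ G ] ⇒ [ a G ] ⇒ [ a a ]

Two distinct leftmost derivations for the same string.

Ambiguous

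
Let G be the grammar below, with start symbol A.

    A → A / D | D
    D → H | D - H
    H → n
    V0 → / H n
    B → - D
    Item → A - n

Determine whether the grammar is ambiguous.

Unambiguous

(V0, B, Item are unreachable from A, so their rules don't affect L(A).) The grammar is stratified — A handles '/' (left-recursive), D handles '-', H atoms. Each operator has a fixed associativity and precedence level, so every string has one parse.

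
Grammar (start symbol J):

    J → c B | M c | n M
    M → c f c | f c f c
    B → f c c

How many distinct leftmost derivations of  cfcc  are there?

2

Parse trees for cfcc:
  [J c [B f c c]]
  [J [M c f c] c]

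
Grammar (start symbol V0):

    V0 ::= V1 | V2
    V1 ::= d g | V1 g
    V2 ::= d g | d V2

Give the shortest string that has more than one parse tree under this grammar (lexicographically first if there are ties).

d g

length 2: d g has 2 parse trees

Two derivations of d g:
  V0 ⇒ V1 ⇒ d g
  V0 ⇒ V2 ⇒ d g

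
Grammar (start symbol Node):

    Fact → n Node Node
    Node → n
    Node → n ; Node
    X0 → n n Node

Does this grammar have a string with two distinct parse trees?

(Fact, X0 are unreachable from Node, so their rules don't affect L(Node).) Right-recursive list with a separator: after each atom, whether the separator follows determines the rule. One parse per string.

Unambiguous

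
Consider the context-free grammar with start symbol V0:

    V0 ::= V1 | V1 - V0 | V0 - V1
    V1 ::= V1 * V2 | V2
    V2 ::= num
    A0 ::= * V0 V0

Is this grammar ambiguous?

Ambiguous

Witness: num - num

Derivation 1: V0 ⇒ V1 - V0 ⇒ V2 - V0 ⇒ num - V0 ⇒ num - V1 ⇒ num - V2 ⇒ num - num
Derivation 2: V0 ⇒ V0 - V1 ⇒ V1 - V1 ⇒ V2 - V1 ⇒ num - V1 ⇒ num - V2 ⇒ num - num

Two distinct leftmost derivations for the same string.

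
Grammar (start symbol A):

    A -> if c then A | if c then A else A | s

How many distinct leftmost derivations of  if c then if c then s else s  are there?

2

Parse trees for if c then if c then s else s:
  [A if c then [A if c then [A s] else [A s]]]
  [A if c then [A if c then [A s]] else [A s]]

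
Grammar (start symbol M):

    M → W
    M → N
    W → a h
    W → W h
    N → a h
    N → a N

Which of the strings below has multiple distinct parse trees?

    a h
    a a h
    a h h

a h: 2 trees
a a h: 1 tree
a h h: 1 tree

a h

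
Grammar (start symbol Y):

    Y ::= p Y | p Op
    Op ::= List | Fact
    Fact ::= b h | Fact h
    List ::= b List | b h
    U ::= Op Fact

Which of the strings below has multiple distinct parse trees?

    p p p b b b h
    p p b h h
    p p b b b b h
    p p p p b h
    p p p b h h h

p p p b b b h: 1 tree
p p b h h: 1 tree
p p b b b b h: 1 tree
p p p p b h: 2 trees
p p p b h h h: 1 tree

p p p p b h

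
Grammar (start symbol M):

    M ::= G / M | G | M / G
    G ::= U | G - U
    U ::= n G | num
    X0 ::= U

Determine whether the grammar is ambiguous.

Ambiguous

Witness: num / num

Derivation 1: M ⇒ G / M ⇒ U / M ⇒ num / M ⇒ num / G ⇒ num / U ⇒ num / num
Derivation 2: M ⇒ M / G ⇒ G / G ⇒ U / G ⇒ num / G ⇒ num / U ⇒ num / num

Two distinct leftmost derivations for the same string.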